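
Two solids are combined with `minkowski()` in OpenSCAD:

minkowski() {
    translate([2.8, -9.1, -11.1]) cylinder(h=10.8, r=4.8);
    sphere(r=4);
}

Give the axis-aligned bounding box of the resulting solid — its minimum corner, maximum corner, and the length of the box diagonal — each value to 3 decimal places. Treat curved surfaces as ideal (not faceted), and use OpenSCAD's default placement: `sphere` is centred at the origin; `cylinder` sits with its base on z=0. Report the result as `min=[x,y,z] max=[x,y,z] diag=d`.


min=[-6.000,-17.900,-15.100] max=[11.600,-0.300,3.700] diag=31.192

A = translate([2.8, -9.1, -11.1]) cylinder(h=10.8, r=4.8) → bbox [-2,-13.9,-11.1] .. [7.6,-4.3,-0.3]
B = sphere(r=4) → bbox [-4,-4,-4] .. [4,4,4]
lo = A.lo+B.lo = [-2-4, -13.9-4, -11.1-4] = [-6.000,-17.900,-15.100]
hi = A.hi+B.hi = [7.6+4, -4.3+4, -0.3+4] = [11.600,-0.300,3.700]
diag = √(17.6²+17.6²+18.8²) = √972.96 = 31.192


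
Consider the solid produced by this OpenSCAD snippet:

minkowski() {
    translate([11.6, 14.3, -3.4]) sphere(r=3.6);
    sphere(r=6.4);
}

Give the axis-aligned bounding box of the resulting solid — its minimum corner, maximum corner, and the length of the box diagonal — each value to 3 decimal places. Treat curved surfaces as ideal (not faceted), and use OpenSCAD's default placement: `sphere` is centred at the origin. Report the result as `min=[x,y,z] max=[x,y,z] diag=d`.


A = translate([11.6, 14.3, -3.4]) sphere(r=3.6) → bbox [8,10.7,-7] .. [15.2,17.9,0.2]
B = sphere(r=6.4) → bbox [-6.4,-6.4,-6.4] .. [6.4,6.4,6.4]
lo = A.lo+B.lo = [8-6.4, 10.7-6.4, -7-6.4] = [1.600,4.300,-13.400]
hi = A.hi+B.hi = [15.2+6.4, 17.9+6.4, 0.2+6.4] = [21.600,24.300,6.600]
diag = √(20²+20²+20²) = √1200 = 34.641

min=[1.600,4.300,-13.400] max=[21.600,24.300,6.600] diag=34.641


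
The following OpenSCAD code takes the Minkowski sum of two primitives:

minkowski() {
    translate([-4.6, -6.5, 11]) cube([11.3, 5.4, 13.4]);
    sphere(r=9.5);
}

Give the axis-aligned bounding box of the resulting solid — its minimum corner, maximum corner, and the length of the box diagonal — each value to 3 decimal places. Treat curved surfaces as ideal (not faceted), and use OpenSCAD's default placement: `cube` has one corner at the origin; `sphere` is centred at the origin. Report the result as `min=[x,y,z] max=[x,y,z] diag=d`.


min=[-14.100,-16.000,1.500] max=[16.200,8.400,33.900] diag=50.628

A = translate([-4.6, -6.5, 11]) cube([11.3, 5.4, 13.4]) → bbox [-4.6,-6.5,11] .. [6.7,-1.1,24.4]
B = sphere(r=9.5) → bbox [-9.5,-9.5,-9.5] .. [9.5,9.5,9.5]
lo = A.lo+B.lo = [-4.6-9.5, -6.5-9.5, 11-9.5] = [-14.100,-16.000,1.500]
hi = A.hi+B.hi = [6.7+9.5, -1.1+9.5, 24.4+9.5] = [16.200,8.400,33.900]
diag = √(30.3²+24.4²+32.4²) = √2563.21 = 50.628


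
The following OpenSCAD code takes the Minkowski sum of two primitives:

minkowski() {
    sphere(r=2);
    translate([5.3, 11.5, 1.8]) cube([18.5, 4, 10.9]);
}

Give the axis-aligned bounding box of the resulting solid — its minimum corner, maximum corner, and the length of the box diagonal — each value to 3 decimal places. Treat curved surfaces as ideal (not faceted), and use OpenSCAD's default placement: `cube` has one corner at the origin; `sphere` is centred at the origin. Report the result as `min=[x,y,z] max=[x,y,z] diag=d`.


min=[3.300,9.500,-0.200] max=[25.800,17.500,14.700] diag=28.147

A = translate([5.3, 11.5, 1.8]) cube([18.5, 4, 10.9]) → bbox [5.3,11.5,1.8] .. [23.8,15.5,12.7]
B = sphere(r=2) → bbox [-2,-2,-2] .. [2,2,2]
lo = A.lo+B.lo = [5.3-2, 11.5-2, 1.8-2] = [3.300,9.500,-0.200]
hi = A.hi+B.hi = [23.8+2, 15.5+2, 12.7+2] = [25.800,17.500,14.700]
diag = √(22.5²+8²+14.9²) = √792.26 = 28.147


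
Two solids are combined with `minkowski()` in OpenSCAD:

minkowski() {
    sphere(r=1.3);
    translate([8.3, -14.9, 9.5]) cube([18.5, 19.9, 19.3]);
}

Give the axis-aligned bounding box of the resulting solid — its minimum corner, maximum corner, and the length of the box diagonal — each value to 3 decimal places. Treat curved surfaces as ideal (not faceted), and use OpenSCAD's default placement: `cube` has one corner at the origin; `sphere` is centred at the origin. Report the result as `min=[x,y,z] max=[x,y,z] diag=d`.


min=[7.000,-16.200,8.200] max=[28.100,6.300,30.100] diag=37.829

A = translate([8.3, -14.9, 9.5]) cube([18.5, 19.9, 19.3]) → bbox [8.3,-14.9,9.5] .. [26.8,5,28.8]
B = sphere(r=1.3) → bbox [-1.3,-1.3,-1.3] .. [1.3,1.3,1.3]
lo = A.lo+B.lo = [8.3-1.3, -14.9-1.3, 9.5-1.3] = [7.000,-16.200,8.200]
hi = A.hi+B.hi = [26.8+1.3, 5+1.3, 28.8+1.3] = [28.100,6.300,30.100]
diag = √(21.1²+22.5²+21.9²) = √1431.07 = 37.829


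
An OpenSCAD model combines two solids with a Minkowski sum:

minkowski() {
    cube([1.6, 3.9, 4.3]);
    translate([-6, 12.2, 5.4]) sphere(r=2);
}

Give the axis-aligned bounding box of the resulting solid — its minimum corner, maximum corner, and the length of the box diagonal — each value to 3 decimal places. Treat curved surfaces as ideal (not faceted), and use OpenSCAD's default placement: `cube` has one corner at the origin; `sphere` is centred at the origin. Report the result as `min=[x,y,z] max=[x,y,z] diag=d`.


A = translate([-6, 12.2, 5.4]) sphere(r=2) → bbox [-8,10.2,3.4] .. [-4,14.2,7.4]
B = cube([1.6, 3.9, 4.3]) → bbox [0,0,0] .. [1.6,3.9,4.3]
lo = A.lo+B.lo = [-8+0, 10.2+0, 3.4+0] = [-8.000,10.200,3.400]
hi = A.hi+B.hi = [-4+1.6, 14.2+3.9, 7.4+4.3] = [-2.400,18.100,11.700]
diag = √(5.6²+7.9²+8.3²) = √162.66 = 12.754

min=[-8.000,10.200,3.400] max=[-2.400,18.100,11.700] diag=12.754


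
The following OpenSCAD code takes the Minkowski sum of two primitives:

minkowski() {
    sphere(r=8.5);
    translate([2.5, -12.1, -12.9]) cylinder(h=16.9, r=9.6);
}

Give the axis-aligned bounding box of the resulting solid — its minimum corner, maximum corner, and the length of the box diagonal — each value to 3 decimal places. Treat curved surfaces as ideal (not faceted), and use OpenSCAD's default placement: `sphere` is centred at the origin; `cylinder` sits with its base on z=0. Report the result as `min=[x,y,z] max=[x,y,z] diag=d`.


min=[-15.600,-30.200,-21.400] max=[20.600,6.000,12.500] diag=61.401

A = translate([2.5, -12.1, -12.9]) cylinder(h=16.9, r=9.6) → bbox [-7.1,-21.7,-12.9] .. [12.1,-2.5,4]
B = sphere(r=8.5) → bbox [-8.5,-8.5,-8.5] .. [8.5,8.5,8.5]
lo = A.lo+B.lo = [-7.1-8.5, -21.7-8.5, -12.9-8.5] = [-15.600,-30.200,-21.400]
hi = A.hi+B.hi = [12.1+8.5, -2.5+8.5, 4+8.5] = [20.600,6.000,12.500]
diag = √(36.2²+36.2²+33.9²) = √3770.09 = 61.401


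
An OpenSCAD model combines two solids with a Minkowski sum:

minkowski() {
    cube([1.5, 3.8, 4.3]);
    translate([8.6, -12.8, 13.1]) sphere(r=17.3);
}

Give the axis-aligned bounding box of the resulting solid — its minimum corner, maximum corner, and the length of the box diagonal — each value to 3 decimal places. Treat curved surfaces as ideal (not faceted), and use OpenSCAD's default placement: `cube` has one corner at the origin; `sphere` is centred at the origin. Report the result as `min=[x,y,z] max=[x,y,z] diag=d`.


min=[-8.700,-30.100,-4.200] max=[27.400,8.300,34.700] diag=65.506

A = translate([8.6, -12.8, 13.1]) sphere(r=17.3) → bbox [-8.7,-30.1,-4.2] .. [25.9,4.5,30.4]
B = cube([1.5, 3.8, 4.3]) → bbox [0,0,0] .. [1.5,3.8,4.3]
lo = A.lo+B.lo = [-8.7+0, -30.1+0, -4.2+0] = [-8.700,-30.100,-4.200]
hi = A.hi+B.hi = [25.9+1.5, 4.5+3.8, 30.4+4.3] = [27.400,8.300,34.700]
diag = √(36.1²+38.4²+38.9²) = √4290.98 = 65.506


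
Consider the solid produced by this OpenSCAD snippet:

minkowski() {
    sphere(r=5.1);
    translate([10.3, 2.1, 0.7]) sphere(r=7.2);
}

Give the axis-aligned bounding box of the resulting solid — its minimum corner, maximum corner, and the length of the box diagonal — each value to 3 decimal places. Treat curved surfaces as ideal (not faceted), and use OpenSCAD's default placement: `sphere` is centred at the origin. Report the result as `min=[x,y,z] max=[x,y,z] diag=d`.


min=[-2.000,-10.200,-11.600] max=[22.600,14.400,13.000] diag=42.608

A = translate([10.3, 2.1, 0.7]) sphere(r=7.2) → bbox [3.1,-5.1,-6.5] .. [17.5,9.3,7.9]
B = sphere(r=5.1) → bbox [-5.1,-5.1,-5.1] .. [5.1,5.1,5.1]
lo = A.lo+B.lo = [3.1-5.1, -5.1-5.1, -6.5-5.1] = [-2.000,-10.200,-11.600]
hi = A.hi+B.hi = [17.5+5.1, 9.3+5.1, 7.9+5.1] = [22.600,14.400,13.000]
diag = √(24.6²+24.6²+24.6²) = √1815.48 = 42.608


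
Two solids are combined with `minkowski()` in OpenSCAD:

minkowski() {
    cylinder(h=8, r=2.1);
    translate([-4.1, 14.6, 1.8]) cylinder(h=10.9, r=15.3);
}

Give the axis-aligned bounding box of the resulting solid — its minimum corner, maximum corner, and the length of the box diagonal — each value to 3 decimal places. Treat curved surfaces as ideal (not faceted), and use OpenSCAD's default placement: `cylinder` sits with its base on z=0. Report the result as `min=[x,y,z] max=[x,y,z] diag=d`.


min=[-21.500,-2.800,1.800] max=[13.300,32.000,20.700] diag=52.719

A = translate([-4.1, 14.6, 1.8]) cylinder(h=10.9, r=15.3) → bbox [-19.4,-0.7,1.8] .. [11.2,29.9,12.7]
B = cylinder(h=8, r=2.1) → bbox [-2.1,-2.1,0] .. [2.1,2.1,8]
lo = A.lo+B.lo = [-19.4-2.1, -0.7-2.1, 1.8+0] = [-21.500,-2.800,1.800]
hi = A.hi+B.hi = [11.2+2.1, 29.9+2.1, 12.7+8] = [13.300,32.000,20.700]
diag = √(34.8²+34.8²+18.9²) = √2779.29 = 52.719


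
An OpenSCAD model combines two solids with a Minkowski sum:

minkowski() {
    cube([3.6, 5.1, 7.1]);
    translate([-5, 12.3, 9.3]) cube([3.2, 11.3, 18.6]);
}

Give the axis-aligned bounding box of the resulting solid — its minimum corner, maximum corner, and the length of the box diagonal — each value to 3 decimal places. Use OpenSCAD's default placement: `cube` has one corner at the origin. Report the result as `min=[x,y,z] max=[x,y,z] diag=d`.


min=[-5.000,12.300,9.300] max=[1.800,28.700,35.000] diag=31.236

A = translate([-5, 12.3, 9.3]) cube([3.2, 11.3, 18.6]) → bbox [-5,12.3,9.3] .. [-1.8,23.6,27.9]
B = cube([3.6, 5.1, 7.1]) → bbox [0,0,0] .. [3.6,5.1,7.1]
lo = A.lo+B.lo = [-5+0, 12.3+0, 9.3+0] = [-5.000,12.300,9.300]
hi = A.hi+B.hi = [-1.8+3.6, 23.6+5.1, 27.9+7.1] = [1.800,28.700,35.000]
diag = √(6.8²+16.4²+25.7²) = √975.69 = 31.236


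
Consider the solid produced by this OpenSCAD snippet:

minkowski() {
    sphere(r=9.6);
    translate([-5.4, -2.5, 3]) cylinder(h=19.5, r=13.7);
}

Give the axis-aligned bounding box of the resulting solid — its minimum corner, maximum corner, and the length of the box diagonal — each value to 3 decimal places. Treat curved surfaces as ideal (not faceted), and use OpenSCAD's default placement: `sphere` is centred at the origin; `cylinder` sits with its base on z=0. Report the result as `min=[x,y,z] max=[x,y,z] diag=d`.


min=[-28.700,-25.800,-6.600] max=[17.900,20.800,32.100] diag=76.425

A = translate([-5.4, -2.5, 3]) cylinder(h=19.5, r=13.7) → bbox [-19.1,-16.2,3] .. [8.3,11.2,22.5]
B = sphere(r=9.6) → bbox [-9.6,-9.6,-9.6] .. [9.6,9.6,9.6]
lo = A.lo+B.lo = [-19.1-9.6, -16.2-9.6, 3-9.6] = [-28.700,-25.800,-6.600]
hi = A.hi+B.hi = [8.3+9.6, 11.2+9.6, 22.5+9.6] = [17.900,20.800,32.100]
diag = √(46.6²+46.6²+38.7²) = √5840.81 = 76.425


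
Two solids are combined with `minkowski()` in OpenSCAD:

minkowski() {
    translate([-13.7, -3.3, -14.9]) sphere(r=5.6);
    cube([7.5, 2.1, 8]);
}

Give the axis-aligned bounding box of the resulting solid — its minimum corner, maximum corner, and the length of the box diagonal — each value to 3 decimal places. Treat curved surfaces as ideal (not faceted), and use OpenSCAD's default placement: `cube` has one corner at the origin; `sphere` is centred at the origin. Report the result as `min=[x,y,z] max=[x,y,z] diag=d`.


A = translate([-13.7, -3.3, -14.9]) sphere(r=5.6) → bbox [-19.3,-8.9,-20.5] .. [-8.1,2.3,-9.3]
B = cube([7.5, 2.1, 8]) → bbox [0,0,0] .. [7.5,2.1,8]
lo = A.lo+B.lo = [-19.3+0, -8.9+0, -20.5+0] = [-19.300,-8.900,-20.500]
hi = A.hi+B.hi = [-8.1+7.5, 2.3+2.1, -9.3+8] = [-0.600,4.400,-1.300]
diag = √(18.7²+13.3²+19.2²) = √895.22 = 29.920

min=[-19.300,-8.900,-20.500] max=[-0.600,4.400,-1.300] diag=29.920


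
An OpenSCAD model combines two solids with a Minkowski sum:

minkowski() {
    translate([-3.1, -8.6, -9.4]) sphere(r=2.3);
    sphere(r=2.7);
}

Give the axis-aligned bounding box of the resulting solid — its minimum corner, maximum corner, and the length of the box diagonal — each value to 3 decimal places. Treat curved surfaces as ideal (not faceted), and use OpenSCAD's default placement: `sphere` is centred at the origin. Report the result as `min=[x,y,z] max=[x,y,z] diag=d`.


min=[-8.100,-13.600,-14.400] max=[1.900,-3.600,-4.400] diag=17.321

A = translate([-3.1, -8.6, -9.4]) sphere(r=2.3) → bbox [-5.4,-10.9,-11.7] .. [-0.8,-6.3,-7.1]
B = sphere(r=2.7) → bbox [-2.7,-2.7,-2.7] .. [2.7,2.7,2.7]
lo = A.lo+B.lo = [-5.4-2.7, -10.9-2.7, -11.7-2.7] = [-8.100,-13.600,-14.400]
hi = A.hi+B.hi = [-0.8+2.7, -6.3+2.7, -7.1+2.7] = [1.900,-3.600,-4.400]
diag = √(10²+10²+10²) = √300 = 17.321


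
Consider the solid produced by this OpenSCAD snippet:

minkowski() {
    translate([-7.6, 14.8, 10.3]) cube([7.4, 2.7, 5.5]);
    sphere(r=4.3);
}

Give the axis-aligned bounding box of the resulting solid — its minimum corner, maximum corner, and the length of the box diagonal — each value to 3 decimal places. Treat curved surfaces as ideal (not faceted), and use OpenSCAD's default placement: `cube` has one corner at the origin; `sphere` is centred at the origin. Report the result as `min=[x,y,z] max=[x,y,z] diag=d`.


A = translate([-7.6, 14.8, 10.3]) cube([7.4, 2.7, 5.5]) → bbox [-7.6,14.8,10.3] .. [-0.2,17.5,15.8]
B = sphere(r=4.3) → bbox [-4.3,-4.3,-4.3] .. [4.3,4.3,4.3]
lo = A.lo+B.lo = [-7.6-4.3, 14.8-4.3, 10.3-4.3] = [-11.900,10.500,6.000]
hi = A.hi+B.hi = [-0.2+4.3, 17.5+4.3, 15.8+4.3] = [4.100,21.800,20.100]
diag = √(16²+11.3²+14.1²) = √582.5 = 24.135

min=[-11.900,10.500,6.000] max=[4.100,21.800,20.100] diag=24.135


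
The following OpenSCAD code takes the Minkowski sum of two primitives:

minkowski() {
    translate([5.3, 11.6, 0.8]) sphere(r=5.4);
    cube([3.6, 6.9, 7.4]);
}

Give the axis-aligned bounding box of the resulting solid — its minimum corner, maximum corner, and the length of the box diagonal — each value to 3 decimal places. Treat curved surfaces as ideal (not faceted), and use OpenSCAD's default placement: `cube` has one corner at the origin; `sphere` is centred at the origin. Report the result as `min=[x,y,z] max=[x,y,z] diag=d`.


min=[-0.100,6.200,-4.600] max=[14.300,23.900,13.600] diag=29.187

A = translate([5.3, 11.6, 0.8]) sphere(r=5.4) → bbox [-0.1,6.2,-4.6] .. [10.7,17,6.2]
B = cube([3.6, 6.9, 7.4]) → bbox [0,0,0] .. [3.6,6.9,7.4]
lo = A.lo+B.lo = [-0.1+0, 6.2+0, -4.6+0] = [-0.100,6.200,-4.600]
hi = A.hi+B.hi = [10.7+3.6, 17+6.9, 6.2+7.4] = [14.300,23.900,13.600]
diag = √(14.4²+17.7²+18.2²) = √851.89 = 29.187


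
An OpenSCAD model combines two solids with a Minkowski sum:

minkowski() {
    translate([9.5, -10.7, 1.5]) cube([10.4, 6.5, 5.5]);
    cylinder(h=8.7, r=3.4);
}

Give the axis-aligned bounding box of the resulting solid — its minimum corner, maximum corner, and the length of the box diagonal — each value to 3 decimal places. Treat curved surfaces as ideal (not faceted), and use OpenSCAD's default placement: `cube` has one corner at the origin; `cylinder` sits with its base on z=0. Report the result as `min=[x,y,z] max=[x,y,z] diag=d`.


min=[6.100,-14.100,1.500] max=[23.300,-0.800,15.700] diag=25.969

A = translate([9.5, -10.7, 1.5]) cube([10.4, 6.5, 5.5]) → bbox [9.5,-10.7,1.5] .. [19.9,-4.2,7]
B = cylinder(h=8.7, r=3.4) → bbox [-3.4,-3.4,0] .. [3.4,3.4,8.7]
lo = A.lo+B.lo = [9.5-3.4, -10.7-3.4, 1.5+0] = [6.100,-14.100,1.500]
hi = A.hi+B.hi = [19.9+3.4, -4.2+3.4, 7+8.7] = [23.300,-0.800,15.700]
diag = √(17.2²+13.3²+14.2²) = √674.37 = 25.969


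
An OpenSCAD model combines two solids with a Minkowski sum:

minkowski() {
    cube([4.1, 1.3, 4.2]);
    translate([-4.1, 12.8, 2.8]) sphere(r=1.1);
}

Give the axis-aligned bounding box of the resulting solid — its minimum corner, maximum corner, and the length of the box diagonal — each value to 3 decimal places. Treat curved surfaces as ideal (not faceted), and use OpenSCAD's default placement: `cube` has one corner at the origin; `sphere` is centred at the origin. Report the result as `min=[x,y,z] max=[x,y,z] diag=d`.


A = translate([-4.1, 12.8, 2.8]) sphere(r=1.1) → bbox [-5.2,11.7,1.7] .. [-3,13.9,3.9]
B = cube([4.1, 1.3, 4.2]) → bbox [0,0,0] .. [4.1,1.3,4.2]
lo = A.lo+B.lo = [-5.2+0, 11.7+0, 1.7+0] = [-5.200,11.700,1.700]
hi = A.hi+B.hi = [-3+4.1, 13.9+1.3, 3.9+4.2] = [1.100,15.200,8.100]
diag = √(6.3²+3.5²+6.4²) = √92.9 = 9.638

min=[-5.200,11.700,1.700] max=[1.100,15.200,8.100] diag=9.638


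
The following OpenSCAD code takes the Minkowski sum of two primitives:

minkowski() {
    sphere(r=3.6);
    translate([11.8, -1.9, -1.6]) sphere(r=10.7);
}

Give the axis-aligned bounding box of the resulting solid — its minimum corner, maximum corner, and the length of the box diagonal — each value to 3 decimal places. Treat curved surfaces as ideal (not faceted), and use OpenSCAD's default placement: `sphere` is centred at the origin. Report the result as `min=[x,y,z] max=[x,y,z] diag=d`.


A = translate([11.8, -1.9, -1.6]) sphere(r=10.7) → bbox [1.1,-12.6,-12.3] .. [22.5,8.8,9.1]
B = sphere(r=3.6) → bbox [-3.6,-3.6,-3.6] .. [3.6,3.6,3.6]
lo = A.lo+B.lo = [1.1-3.6, -12.6-3.6, -12.3-3.6] = [-2.500,-16.200,-15.900]
hi = A.hi+B.hi = [22.5+3.6, 8.8+3.6, 9.1+3.6] = [26.100,12.400,12.700]
diag = √(28.6²+28.6²+28.6²) = √2453.88 = 49.537

min=[-2.500,-16.200,-15.900] max=[26.100,12.400,12.700] diag=49.537


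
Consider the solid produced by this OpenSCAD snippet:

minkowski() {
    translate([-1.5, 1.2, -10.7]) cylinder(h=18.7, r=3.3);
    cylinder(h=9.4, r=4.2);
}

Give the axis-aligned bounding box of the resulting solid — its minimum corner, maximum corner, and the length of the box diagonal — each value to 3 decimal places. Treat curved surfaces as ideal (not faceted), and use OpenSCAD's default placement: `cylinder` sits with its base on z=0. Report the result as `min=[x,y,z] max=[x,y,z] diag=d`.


A = translate([-1.5, 1.2, -10.7]) cylinder(h=18.7, r=3.3) → bbox [-4.8,-2.1,-10.7] .. [1.8,4.5,8]
B = cylinder(h=9.4, r=4.2) → bbox [-4.2,-4.2,0] .. [4.2,4.2,9.4]
lo = A.lo+B.lo = [-4.8-4.2, -2.1-4.2, -10.7+0] = [-9.000,-6.300,-10.700]
hi = A.hi+B.hi = [1.8+4.2, 4.5+4.2, 8+9.4] = [6.000,8.700,17.400]
diag = √(15²+15²+28.1²) = √1239.61 = 35.208

min=[-9.000,-6.300,-10.700] max=[6.000,8.700,17.400] diag=35.208


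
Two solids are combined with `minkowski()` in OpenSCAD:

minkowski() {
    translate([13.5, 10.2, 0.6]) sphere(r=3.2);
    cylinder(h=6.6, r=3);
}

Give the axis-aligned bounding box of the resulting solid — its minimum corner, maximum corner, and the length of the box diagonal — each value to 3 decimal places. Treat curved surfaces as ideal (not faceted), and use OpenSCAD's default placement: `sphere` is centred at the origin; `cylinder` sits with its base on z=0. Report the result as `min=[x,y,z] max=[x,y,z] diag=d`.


A = translate([13.5, 10.2, 0.6]) sphere(r=3.2) → bbox [10.3,7,-2.6] .. [16.7,13.4,3.8]
B = cylinder(h=6.6, r=3) → bbox [-3,-3,0] .. [3,3,6.6]
lo = A.lo+B.lo = [10.3-3, 7-3, -2.6+0] = [7.300,4.000,-2.600]
hi = A.hi+B.hi = [16.7+3, 13.4+3, 3.8+6.6] = [19.700,16.400,10.400]
diag = √(12.4²+12.4²+13²) = √476.52 = 21.829

min=[7.300,4.000,-2.600] max=[19.700,16.400,10.400] diag=21.829


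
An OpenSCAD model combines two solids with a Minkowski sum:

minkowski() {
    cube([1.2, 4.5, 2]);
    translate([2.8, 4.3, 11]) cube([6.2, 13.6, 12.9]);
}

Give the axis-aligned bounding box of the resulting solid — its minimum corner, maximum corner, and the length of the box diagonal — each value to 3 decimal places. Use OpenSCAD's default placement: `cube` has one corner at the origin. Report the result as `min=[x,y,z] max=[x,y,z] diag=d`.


A = translate([2.8, 4.3, 11]) cube([6.2, 13.6, 12.9]) → bbox [2.8,4.3,11] .. [9,17.9,23.9]
B = cube([1.2, 4.5, 2]) → bbox [0,0,0] .. [1.2,4.5,2]
lo = A.lo+B.lo = [2.8+0, 4.3+0, 11+0] = [2.800,4.300,11.000]
hi = A.hi+B.hi = [9+1.2, 17.9+4.5, 23.9+2] = [10.200,22.400,25.900]
diag = √(7.4²+18.1²+14.9²) = √604.38 = 24.584

min=[2.800,4.300,11.000] max=[10.200,22.400,25.900] diag=24.584


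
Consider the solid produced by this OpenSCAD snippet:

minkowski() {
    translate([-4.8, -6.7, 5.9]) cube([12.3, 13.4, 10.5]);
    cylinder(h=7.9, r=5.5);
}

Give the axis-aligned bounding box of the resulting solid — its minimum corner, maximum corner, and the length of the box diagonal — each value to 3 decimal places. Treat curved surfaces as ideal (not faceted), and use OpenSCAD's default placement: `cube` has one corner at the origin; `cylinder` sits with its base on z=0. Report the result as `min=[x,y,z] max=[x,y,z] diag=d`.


A = translate([-4.8, -6.7, 5.9]) cube([12.3, 13.4, 10.5]) → bbox [-4.8,-6.7,5.9] .. [7.5,6.7,16.4]
B = cylinder(h=7.9, r=5.5) → bbox [-5.5,-5.5,0] .. [5.5,5.5,7.9]
lo = A.lo+B.lo = [-4.8-5.5, -6.7-5.5, 5.9+0] = [-10.300,-12.200,5.900]
hi = A.hi+B.hi = [7.5+5.5, 6.7+5.5, 16.4+7.9] = [13.000,12.200,24.300]
diag = √(23.3²+24.4²+18.4²) = √1476.81 = 38.429

min=[-10.300,-12.200,5.900] max=[13.000,12.200,24.300] diag=38.429


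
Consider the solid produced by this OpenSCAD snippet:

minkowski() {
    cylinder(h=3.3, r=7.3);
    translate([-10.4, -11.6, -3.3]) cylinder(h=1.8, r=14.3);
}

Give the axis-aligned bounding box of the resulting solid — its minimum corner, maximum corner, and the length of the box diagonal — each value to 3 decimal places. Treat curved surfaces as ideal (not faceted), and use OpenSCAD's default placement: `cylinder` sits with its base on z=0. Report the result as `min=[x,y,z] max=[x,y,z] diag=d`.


A = translate([-10.4, -11.6, -3.3]) cylinder(h=1.8, r=14.3) → bbox [-24.7,-25.9,-3.3] .. [3.9,2.7,-1.5]
B = cylinder(h=3.3, r=7.3) → bbox [-7.3,-7.3,0] .. [7.3,7.3,3.3]
lo = A.lo+B.lo = [-24.7-7.3, -25.9-7.3, -3.3+0] = [-32.000,-33.200,-3.300]
hi = A.hi+B.hi = [3.9+7.3, 2.7+7.3, -1.5+3.3] = [11.200,10.000,1.800]
diag = √(43.2²+43.2²+5.1²) = √3758.49 = 61.307

min=[-32.000,-33.200,-3.300] max=[11.200,10.000,1.800] diag=61.307


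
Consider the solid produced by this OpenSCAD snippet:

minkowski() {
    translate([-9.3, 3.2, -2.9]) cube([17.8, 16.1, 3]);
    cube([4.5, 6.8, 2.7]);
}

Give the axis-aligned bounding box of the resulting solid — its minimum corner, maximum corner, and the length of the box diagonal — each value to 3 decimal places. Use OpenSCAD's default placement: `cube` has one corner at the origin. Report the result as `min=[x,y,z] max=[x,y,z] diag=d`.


min=[-9.300,3.200,-2.900] max=[13.000,26.100,2.800] diag=32.468

A = translate([-9.3, 3.2, -2.9]) cube([17.8, 16.1, 3]) → bbox [-9.3,3.2,-2.9] .. [8.5,19.3,0.1]
B = cube([4.5, 6.8, 2.7]) → bbox [0,0,0] .. [4.5,6.8,2.7]
lo = A.lo+B.lo = [-9.3+0, 3.2+0, -2.9+0] = [-9.300,3.200,-2.900]
hi = A.hi+B.hi = [8.5+4.5, 19.3+6.8, 0.1+2.7] = [13.000,26.100,2.800]
diag = √(22.3²+22.9²+5.7²) = √1054.19 = 32.468


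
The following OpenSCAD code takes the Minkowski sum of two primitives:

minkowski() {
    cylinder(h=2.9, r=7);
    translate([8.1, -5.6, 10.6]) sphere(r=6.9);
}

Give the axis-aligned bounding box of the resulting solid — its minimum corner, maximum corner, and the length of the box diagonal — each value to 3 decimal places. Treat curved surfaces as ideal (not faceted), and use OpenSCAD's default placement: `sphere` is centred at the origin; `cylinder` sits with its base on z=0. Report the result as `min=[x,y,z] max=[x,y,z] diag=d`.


A = translate([8.1, -5.6, 10.6]) sphere(r=6.9) → bbox [1.2,-12.5,3.7] .. [15,1.3,17.5]
B = cylinder(h=2.9, r=7) → bbox [-7,-7,0] .. [7,7,2.9]
lo = A.lo+B.lo = [1.2-7, -12.5-7, 3.7+0] = [-5.800,-19.500,3.700]
hi = A.hi+B.hi = [15+7, 1.3+7, 17.5+2.9] = [22.000,8.300,20.400]
diag = √(27.8²+27.8²+16.7²) = √1824.57 = 42.715

min=[-5.800,-19.500,3.700] max=[22.000,8.300,20.400] diag=42.715


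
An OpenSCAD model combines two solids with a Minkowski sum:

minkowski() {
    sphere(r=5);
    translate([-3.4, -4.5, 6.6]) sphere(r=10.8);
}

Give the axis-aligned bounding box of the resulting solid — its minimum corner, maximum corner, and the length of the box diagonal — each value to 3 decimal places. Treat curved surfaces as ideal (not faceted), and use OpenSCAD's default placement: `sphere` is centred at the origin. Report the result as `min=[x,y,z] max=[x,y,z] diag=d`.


A = translate([-3.4, -4.5, 6.6]) sphere(r=10.8) → bbox [-14.2,-15.3,-4.2] .. [7.4,6.3,17.4]
B = sphere(r=5) → bbox [-5,-5,-5] .. [5,5,5]
lo = A.lo+B.lo = [-14.2-5, -15.3-5, -4.2-5] = [-19.200,-20.300,-9.200]
hi = A.hi+B.hi = [7.4+5, 6.3+5, 17.4+5] = [12.400,11.300,22.400]
diag = √(31.6²+31.6²+31.6²) = √2995.68 = 54.733

min=[-19.200,-20.300,-9.200] max=[12.400,11.300,22.400] diag=54.733


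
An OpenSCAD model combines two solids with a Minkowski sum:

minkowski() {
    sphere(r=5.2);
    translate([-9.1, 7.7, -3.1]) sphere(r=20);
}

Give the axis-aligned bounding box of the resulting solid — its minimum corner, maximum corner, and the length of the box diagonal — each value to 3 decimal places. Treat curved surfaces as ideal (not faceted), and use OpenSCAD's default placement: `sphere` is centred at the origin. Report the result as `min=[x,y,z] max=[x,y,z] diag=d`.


A = translate([-9.1, 7.7, -3.1]) sphere(r=20) → bbox [-29.1,-12.3,-23.1] .. [10.9,27.7,16.9]
B = sphere(r=5.2) → bbox [-5.2,-5.2,-5.2] .. [5.2,5.2,5.2]
lo = A.lo+B.lo = [-29.1-5.2, -12.3-5.2, -23.1-5.2] = [-34.300,-17.500,-28.300]
hi = A.hi+B.hi = [10.9+5.2, 27.7+5.2, 16.9+5.2] = [16.100,32.900,22.100]
diag = √(50.4²+50.4²+50.4²) = √7620.48 = 87.295

min=[-34.300,-17.500,-28.300] max=[16.100,32.900,22.100] diag=87.295


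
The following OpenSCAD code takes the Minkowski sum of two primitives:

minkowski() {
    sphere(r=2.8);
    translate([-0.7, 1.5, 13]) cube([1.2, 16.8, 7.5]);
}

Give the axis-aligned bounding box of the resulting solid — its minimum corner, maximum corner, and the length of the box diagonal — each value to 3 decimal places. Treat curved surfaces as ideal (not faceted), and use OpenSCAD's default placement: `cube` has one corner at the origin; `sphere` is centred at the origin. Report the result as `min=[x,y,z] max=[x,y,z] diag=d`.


A = translate([-0.7, 1.5, 13]) cube([1.2, 16.8, 7.5]) → bbox [-0.7,1.5,13] .. [0.5,18.3,20.5]
B = sphere(r=2.8) → bbox [-2.8,-2.8,-2.8] .. [2.8,2.8,2.8]
lo = A.lo+B.lo = [-0.7-2.8, 1.5-2.8, 13-2.8] = [-3.500,-1.300,10.200]
hi = A.hi+B.hi = [0.5+2.8, 18.3+2.8, 20.5+2.8] = [3.300,21.100,23.300]
diag = √(6.8²+22.4²+13.1²) = √719.61 = 26.826

min=[-3.500,-1.300,10.200] max=[3.300,21.100,23.300] diag=26.826


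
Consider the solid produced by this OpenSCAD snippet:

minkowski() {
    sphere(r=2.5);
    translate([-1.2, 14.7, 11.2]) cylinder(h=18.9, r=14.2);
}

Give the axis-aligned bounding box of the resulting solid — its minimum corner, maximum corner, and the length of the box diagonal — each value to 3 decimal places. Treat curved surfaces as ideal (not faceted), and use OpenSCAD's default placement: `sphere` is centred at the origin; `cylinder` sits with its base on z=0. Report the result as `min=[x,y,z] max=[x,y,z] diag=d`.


min=[-17.900,-2.000,8.700] max=[15.500,31.400,32.600] diag=52.937

A = translate([-1.2, 14.7, 11.2]) cylinder(h=18.9, r=14.2) → bbox [-15.4,0.5,11.2] .. [13,28.9,30.1]
B = sphere(r=2.5) → bbox [-2.5,-2.5,-2.5] .. [2.5,2.5,2.5]
lo = A.lo+B.lo = [-15.4-2.5, 0.5-2.5, 11.2-2.5] = [-17.900,-2.000,8.700]
hi = A.hi+B.hi = [13+2.5, 28.9+2.5, 30.1+2.5] = [15.500,31.400,32.600]
diag = √(33.4²+33.4²+23.9²) = √2802.33 = 52.937


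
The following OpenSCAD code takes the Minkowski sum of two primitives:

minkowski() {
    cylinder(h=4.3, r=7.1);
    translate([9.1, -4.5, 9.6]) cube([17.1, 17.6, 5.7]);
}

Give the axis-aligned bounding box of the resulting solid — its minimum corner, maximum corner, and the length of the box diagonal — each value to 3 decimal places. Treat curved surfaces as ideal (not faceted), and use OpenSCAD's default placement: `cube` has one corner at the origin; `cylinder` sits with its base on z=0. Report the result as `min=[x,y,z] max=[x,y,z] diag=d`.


min=[2.000,-11.600,9.600] max=[33.300,20.200,19.600] diag=45.727

A = translate([9.1, -4.5, 9.6]) cube([17.1, 17.6, 5.7]) → bbox [9.1,-4.5,9.6] .. [26.2,13.1,15.3]
B = cylinder(h=4.3, r=7.1) → bbox [-7.1,-7.1,0] .. [7.1,7.1,4.3]
lo = A.lo+B.lo = [9.1-7.1, -4.5-7.1, 9.6+0] = [2.000,-11.600,9.600]
hi = A.hi+B.hi = [26.2+7.1, 13.1+7.1, 15.3+4.3] = [33.300,20.200,19.600]
diag = √(31.3²+31.8²+10²) = √2090.93 = 45.727


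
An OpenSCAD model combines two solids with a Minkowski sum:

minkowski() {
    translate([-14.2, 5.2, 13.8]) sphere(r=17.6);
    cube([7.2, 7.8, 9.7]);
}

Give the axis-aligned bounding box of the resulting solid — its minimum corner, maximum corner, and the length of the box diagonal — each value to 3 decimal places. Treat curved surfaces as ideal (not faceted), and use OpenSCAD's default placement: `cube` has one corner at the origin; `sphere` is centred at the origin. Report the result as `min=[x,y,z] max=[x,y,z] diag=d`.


A = translate([-14.2, 5.2, 13.8]) sphere(r=17.6) → bbox [-31.8,-12.4,-3.8] .. [3.4,22.8,31.4]
B = cube([7.2, 7.8, 9.7]) → bbox [0,0,0] .. [7.2,7.8,9.7]
lo = A.lo+B.lo = [-31.8+0, -12.4+0, -3.8+0] = [-31.800,-12.400,-3.800]
hi = A.hi+B.hi = [3.4+7.2, 22.8+7.8, 31.4+9.7] = [10.600,30.600,41.100]
diag = √(42.4²+43²+44.9²) = √5662.77 = 75.251

min=[-31.800,-12.400,-3.800] max=[10.600,30.600,41.100] diag=75.251


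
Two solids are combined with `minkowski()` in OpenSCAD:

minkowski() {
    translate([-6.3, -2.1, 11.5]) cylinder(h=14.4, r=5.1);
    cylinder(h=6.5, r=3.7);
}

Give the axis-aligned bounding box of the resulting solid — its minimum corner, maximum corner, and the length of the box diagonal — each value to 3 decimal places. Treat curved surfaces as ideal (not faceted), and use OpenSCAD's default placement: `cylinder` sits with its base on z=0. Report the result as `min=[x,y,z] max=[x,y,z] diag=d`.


A = translate([-6.3, -2.1, 11.5]) cylinder(h=14.4, r=5.1) → bbox [-11.4,-7.2,11.5] .. [-1.2,3,25.9]
B = cylinder(h=6.5, r=3.7) → bbox [-3.7,-3.7,0] .. [3.7,3.7,6.5]
lo = A.lo+B.lo = [-11.4-3.7, -7.2-3.7, 11.5+0] = [-15.100,-10.900,11.500]
hi = A.hi+B.hi = [-1.2+3.7, 3+3.7, 25.9+6.5] = [2.500,6.700,32.400]
diag = √(17.6²+17.6²+20.9²) = √1056.33 = 32.501

min=[-15.100,-10.900,11.500] max=[2.500,6.700,32.400] diag=32.501


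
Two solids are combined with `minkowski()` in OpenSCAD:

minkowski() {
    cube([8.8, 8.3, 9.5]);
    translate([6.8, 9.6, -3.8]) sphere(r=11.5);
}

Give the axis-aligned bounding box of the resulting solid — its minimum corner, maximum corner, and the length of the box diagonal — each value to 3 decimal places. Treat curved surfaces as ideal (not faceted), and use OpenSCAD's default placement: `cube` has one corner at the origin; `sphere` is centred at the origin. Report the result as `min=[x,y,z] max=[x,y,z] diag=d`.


min=[-4.700,-1.900,-15.300] max=[27.100,29.400,17.200] diag=55.201

A = translate([6.8, 9.6, -3.8]) sphere(r=11.5) → bbox [-4.7,-1.9,-15.3] .. [18.3,21.1,7.7]
B = cube([8.8, 8.3, 9.5]) → bbox [0,0,0] .. [8.8,8.3,9.5]
lo = A.lo+B.lo = [-4.7+0, -1.9+0, -15.3+0] = [-4.700,-1.900,-15.300]
hi = A.hi+B.hi = [18.3+8.8, 21.1+8.3, 7.7+9.5] = [27.100,29.400,17.200]
diag = √(31.8²+31.3²+32.5²) = √3047.18 = 55.201


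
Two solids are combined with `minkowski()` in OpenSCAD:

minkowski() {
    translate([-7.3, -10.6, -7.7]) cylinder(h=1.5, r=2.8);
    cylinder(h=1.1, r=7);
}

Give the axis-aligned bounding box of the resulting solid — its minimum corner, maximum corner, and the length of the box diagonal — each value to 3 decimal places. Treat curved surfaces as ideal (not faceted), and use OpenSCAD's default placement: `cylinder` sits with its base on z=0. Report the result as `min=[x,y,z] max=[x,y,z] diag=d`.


A = translate([-7.3, -10.6, -7.7]) cylinder(h=1.5, r=2.8) → bbox [-10.1,-13.4,-7.7] .. [-4.5,-7.8,-6.2]
B = cylinder(h=1.1, r=7) → bbox [-7,-7,0] .. [7,7,1.1]
lo = A.lo+B.lo = [-10.1-7, -13.4-7, -7.7+0] = [-17.100,-20.400,-7.700]
hi = A.hi+B.hi = [-4.5+7, -7.8+7, -6.2+1.1] = [2.500,-0.800,-5.100]
diag = √(19.6²+19.6²+2.6²) = √775.08 = 27.840

min=[-17.100,-20.400,-7.700] max=[2.500,-0.800,-5.100] diag=27.840


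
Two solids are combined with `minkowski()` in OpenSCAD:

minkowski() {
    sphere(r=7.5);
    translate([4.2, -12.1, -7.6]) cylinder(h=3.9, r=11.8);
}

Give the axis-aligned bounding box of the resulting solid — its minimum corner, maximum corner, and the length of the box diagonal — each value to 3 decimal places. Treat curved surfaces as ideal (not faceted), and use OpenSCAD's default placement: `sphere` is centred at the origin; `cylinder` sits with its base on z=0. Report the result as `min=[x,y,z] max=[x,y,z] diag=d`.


A = translate([4.2, -12.1, -7.6]) cylinder(h=3.9, r=11.8) → bbox [-7.6,-23.9,-7.6] .. [16,-0.3,-3.7]
B = sphere(r=7.5) → bbox [-7.5,-7.5,-7.5] .. [7.5,7.5,7.5]
lo = A.lo+B.lo = [-7.6-7.5, -23.9-7.5, -7.6-7.5] = [-15.100,-31.400,-15.100]
hi = A.hi+B.hi = [16+7.5, -0.3+7.5, -3.7+7.5] = [23.500,7.200,3.800]
diag = √(38.6²+38.6²+18.9²) = √3337.13 = 57.768

min=[-15.100,-31.400,-15.100] max=[23.500,7.200,3.800] diag=57.768


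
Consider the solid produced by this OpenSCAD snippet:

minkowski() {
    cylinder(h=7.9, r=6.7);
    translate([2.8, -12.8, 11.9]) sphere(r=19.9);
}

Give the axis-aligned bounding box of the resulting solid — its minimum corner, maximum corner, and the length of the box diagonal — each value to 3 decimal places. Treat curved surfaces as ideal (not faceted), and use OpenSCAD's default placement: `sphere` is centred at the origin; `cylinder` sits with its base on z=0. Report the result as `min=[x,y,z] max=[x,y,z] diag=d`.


min=[-23.800,-39.400,-8.000] max=[29.400,13.800,39.700] diag=89.083

A = translate([2.8, -12.8, 11.9]) sphere(r=19.9) → bbox [-17.1,-32.7,-8] .. [22.7,7.1,31.8]
B = cylinder(h=7.9, r=6.7) → bbox [-6.7,-6.7,0] .. [6.7,6.7,7.9]
lo = A.lo+B.lo = [-17.1-6.7, -32.7-6.7, -8+0] = [-23.800,-39.400,-8.000]
hi = A.hi+B.hi = [22.7+6.7, 7.1+6.7, 31.8+7.9] = [29.400,13.800,39.700]
diag = √(53.2²+53.2²+47.7²) = √7935.77 = 89.083


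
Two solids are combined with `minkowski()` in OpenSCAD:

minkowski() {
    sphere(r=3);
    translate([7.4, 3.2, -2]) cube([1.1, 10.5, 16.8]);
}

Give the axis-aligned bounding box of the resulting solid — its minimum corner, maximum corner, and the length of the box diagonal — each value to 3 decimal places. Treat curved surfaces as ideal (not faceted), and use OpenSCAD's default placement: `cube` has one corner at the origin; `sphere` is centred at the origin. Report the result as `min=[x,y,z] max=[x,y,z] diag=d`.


min=[4.400,0.200,-5.000] max=[11.500,16.700,17.800] diag=29.026

A = translate([7.4, 3.2, -2]) cube([1.1, 10.5, 16.8]) → bbox [7.4,3.2,-2] .. [8.5,13.7,14.8]
B = sphere(r=3) → bbox [-3,-3,-3] .. [3,3,3]
lo = A.lo+B.lo = [7.4-3, 3.2-3, -2-3] = [4.400,0.200,-5.000]
hi = A.hi+B.hi = [8.5+3, 13.7+3, 14.8+3] = [11.500,16.700,17.800]
diag = √(7.1²+16.5²+22.8²) = √842.5 = 29.026


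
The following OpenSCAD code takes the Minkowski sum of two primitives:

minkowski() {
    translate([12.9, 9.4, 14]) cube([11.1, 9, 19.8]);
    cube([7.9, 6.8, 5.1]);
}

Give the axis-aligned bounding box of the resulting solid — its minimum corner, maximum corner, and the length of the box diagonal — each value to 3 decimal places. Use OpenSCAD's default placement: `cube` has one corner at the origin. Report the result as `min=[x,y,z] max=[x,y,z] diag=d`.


A = translate([12.9, 9.4, 14]) cube([11.1, 9, 19.8]) → bbox [12.9,9.4,14] .. [24,18.4,33.8]
B = cube([7.9, 6.8, 5.1]) → bbox [0,0,0] .. [7.9,6.8,5.1]
lo = A.lo+B.lo = [12.9+0, 9.4+0, 14+0] = [12.900,9.400,14.000]
hi = A.hi+B.hi = [24+7.9, 18.4+6.8, 33.8+5.1] = [31.900,25.200,38.900]
diag = √(19²+15.8²+24.9²) = √1230.65 = 35.081

min=[12.900,9.400,14.000] max=[31.900,25.200,38.900] diag=35.081


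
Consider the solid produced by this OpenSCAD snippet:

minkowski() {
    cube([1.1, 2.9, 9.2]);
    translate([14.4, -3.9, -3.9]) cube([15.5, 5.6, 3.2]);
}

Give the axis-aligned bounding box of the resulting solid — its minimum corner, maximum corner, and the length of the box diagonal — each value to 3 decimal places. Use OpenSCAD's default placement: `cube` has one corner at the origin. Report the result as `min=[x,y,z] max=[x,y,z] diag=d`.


min=[14.400,-3.900,-3.900] max=[31.000,4.600,8.500] diag=22.396

A = translate([14.4, -3.9, -3.9]) cube([15.5, 5.6, 3.2]) → bbox [14.4,-3.9,-3.9] .. [29.9,1.7,-0.7]
B = cube([1.1, 2.9, 9.2]) → bbox [0,0,0] .. [1.1,2.9,9.2]
lo = A.lo+B.lo = [14.4+0, -3.9+0, -3.9+0] = [14.400,-3.900,-3.900]
hi = A.hi+B.hi = [29.9+1.1, 1.7+2.9, -0.7+9.2] = [31.000,4.600,8.500]
diag = √(16.6²+8.5²+12.4²) = √501.57 = 22.396


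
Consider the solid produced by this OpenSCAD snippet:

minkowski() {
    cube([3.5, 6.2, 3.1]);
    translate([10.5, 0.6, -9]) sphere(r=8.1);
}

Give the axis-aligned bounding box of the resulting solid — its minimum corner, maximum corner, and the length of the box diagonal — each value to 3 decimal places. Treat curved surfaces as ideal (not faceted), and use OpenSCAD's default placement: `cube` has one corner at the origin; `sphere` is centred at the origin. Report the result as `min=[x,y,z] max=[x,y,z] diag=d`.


A = translate([10.5, 0.6, -9]) sphere(r=8.1) → bbox [2.4,-7.5,-17.1] .. [18.6,8.7,-0.9]
B = cube([3.5, 6.2, 3.1]) → bbox [0,0,0] .. [3.5,6.2,3.1]
lo = A.lo+B.lo = [2.4+0, -7.5+0, -17.1+0] = [2.400,-7.500,-17.100]
hi = A.hi+B.hi = [18.6+3.5, 8.7+6.2, -0.9+3.1] = [22.100,14.900,2.200]
diag = √(19.7²+22.4²+19.3²) = √1262.34 = 35.529

min=[2.400,-7.500,-17.100] max=[22.100,14.900,2.200] diag=35.529


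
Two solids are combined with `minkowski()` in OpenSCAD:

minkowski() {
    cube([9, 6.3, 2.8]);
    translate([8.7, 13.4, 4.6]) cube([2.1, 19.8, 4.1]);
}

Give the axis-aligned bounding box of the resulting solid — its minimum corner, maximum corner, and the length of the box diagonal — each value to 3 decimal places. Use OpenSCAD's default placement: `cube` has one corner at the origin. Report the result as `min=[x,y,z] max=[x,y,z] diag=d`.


min=[8.700,13.400,4.600] max=[19.800,39.500,11.500] diag=29.190

A = translate([8.7, 13.4, 4.6]) cube([2.1, 19.8, 4.1]) → bbox [8.7,13.4,4.6] .. [10.8,33.2,8.7]
B = cube([9, 6.3, 2.8]) → bbox [0,0,0] .. [9,6.3,2.8]
lo = A.lo+B.lo = [8.7+0, 13.4+0, 4.6+0] = [8.700,13.400,4.600]
hi = A.hi+B.hi = [10.8+9, 33.2+6.3, 8.7+2.8] = [19.800,39.500,11.500]
diag = √(11.1²+26.1²+6.9²) = √852.03 = 29.190


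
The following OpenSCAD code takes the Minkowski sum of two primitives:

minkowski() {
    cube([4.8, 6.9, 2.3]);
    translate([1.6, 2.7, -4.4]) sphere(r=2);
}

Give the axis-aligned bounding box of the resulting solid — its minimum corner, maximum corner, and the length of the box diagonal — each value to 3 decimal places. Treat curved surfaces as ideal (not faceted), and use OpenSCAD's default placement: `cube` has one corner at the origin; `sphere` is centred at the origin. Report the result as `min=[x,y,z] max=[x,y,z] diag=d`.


min=[-0.400,0.700,-6.400] max=[8.400,11.600,-0.100] diag=15.360

A = translate([1.6, 2.7, -4.4]) sphere(r=2) → bbox [-0.4,0.7,-6.4] .. [3.6,4.7,-2.4]
B = cube([4.8, 6.9, 2.3]) → bbox [0,0,0] .. [4.8,6.9,2.3]
lo = A.lo+B.lo = [-0.4+0, 0.7+0, -6.4+0] = [-0.400,0.700,-6.400]
hi = A.hi+B.hi = [3.6+4.8, 4.7+6.9, -2.4+2.3] = [8.400,11.600,-0.100]
diag = √(8.8²+10.9²+6.3²) = √235.94 = 15.360


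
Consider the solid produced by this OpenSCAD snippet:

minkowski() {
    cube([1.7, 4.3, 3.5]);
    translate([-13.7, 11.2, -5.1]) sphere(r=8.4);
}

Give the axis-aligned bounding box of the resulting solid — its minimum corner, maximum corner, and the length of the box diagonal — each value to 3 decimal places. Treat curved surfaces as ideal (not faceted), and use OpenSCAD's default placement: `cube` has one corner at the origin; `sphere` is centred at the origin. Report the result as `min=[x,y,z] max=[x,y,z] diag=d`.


min=[-22.100,2.800,-13.500] max=[-3.600,23.900,6.800] diag=34.635

A = translate([-13.7, 11.2, -5.1]) sphere(r=8.4) → bbox [-22.1,2.8,-13.5] .. [-5.3,19.6,3.3]
B = cube([1.7, 4.3, 3.5]) → bbox [0,0,0] .. [1.7,4.3,3.5]
lo = A.lo+B.lo = [-22.1+0, 2.8+0, -13.5+0] = [-22.100,2.800,-13.500]
hi = A.hi+B.hi = [-5.3+1.7, 19.6+4.3, 3.3+3.5] = [-3.600,23.900,6.800]
diag = √(18.5²+21.1²+20.3²) = √1199.55 = 34.635
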